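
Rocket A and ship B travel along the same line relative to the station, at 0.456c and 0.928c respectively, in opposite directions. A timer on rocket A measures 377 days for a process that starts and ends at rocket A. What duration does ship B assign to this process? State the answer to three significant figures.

Transform rocket A's velocity into ship B's frame: (0.456 + 0.928)/(1 + 0.456·0.928) = 1.384/1.423168, so the relative speed is 0.97248c.
At |u| = 0.97248c, γ = (1 − 0.945717)^(−1/2) = 4.2921.
The clock on rocket A records proper time, so ship B measures Δt = γΔτ = 4.2921 × 377 = 1620 days.

1620 days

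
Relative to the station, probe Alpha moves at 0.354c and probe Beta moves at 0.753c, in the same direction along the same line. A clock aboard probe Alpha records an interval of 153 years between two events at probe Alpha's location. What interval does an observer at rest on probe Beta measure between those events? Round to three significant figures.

182 years

The velocity of probe Alpha relative to probe Beta is (0.354 − 0.753)c / (1 − 0.354×0.753) = −0.54401c; relative speed 0.54401c.
At |u| = 0.54401c, γ = (1 − 0.295947)^(−1/2) = 1.1918.
The clock on probe Alpha records proper time, so probe Beta measures Δt = γΔτ = 1.1918 × 153 = 182 years.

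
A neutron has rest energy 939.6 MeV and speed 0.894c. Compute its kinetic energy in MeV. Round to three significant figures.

1160 MeV

Lorentz factor: γ = (1 − 0.799236)^(−1/2) = 2.2318.
Kinetic energy: K = (γ − 1)mc² = (2.2318 − 1) × 939.6 MeV = 1.2318 × 939.6 = 1160 MeV.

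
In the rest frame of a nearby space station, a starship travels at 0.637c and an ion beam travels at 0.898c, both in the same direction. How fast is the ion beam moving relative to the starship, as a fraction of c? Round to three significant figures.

Transform to the starship's frame: u' = (u − v)/(1 − uv/c²).
u' = (0.898 − 0.637)/(1 − 0.898×0.637) = 0.261/0.427974 = 0.60985.
Speed in the starship's frame: 0.610c (in the same direction).

0.610c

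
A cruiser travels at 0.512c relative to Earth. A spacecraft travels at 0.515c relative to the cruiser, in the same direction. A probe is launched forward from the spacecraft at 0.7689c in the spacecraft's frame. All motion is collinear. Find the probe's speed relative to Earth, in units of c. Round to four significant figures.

First combine the probe and spacecraft (S''→S'): u₁ = (0.7689 + 0.515)/(1 + 0.7689×0.515) = 1.2839/1.3959835 = 0.91971.
Then combine with the cruiser (S'→S): u = (0.91971 + 0.512)/(1 + 0.91971×0.512) = 1.43171/1.47089152 = 0.97336.

0.9734c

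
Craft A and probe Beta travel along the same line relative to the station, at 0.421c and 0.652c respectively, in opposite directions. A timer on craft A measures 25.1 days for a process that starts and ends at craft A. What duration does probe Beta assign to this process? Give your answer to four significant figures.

46.51 days

Transform craft A's velocity into probe Beta's frame: (0.421 + 0.652)/(1 + 0.421·0.652) = 1.073/1.274492, so the relative speed is 0.8419c.
At |u| = 0.8419c, γ = (1 − 0.708796)^(−1/2) = 1.8531.
The clock on craft A records proper time, so probe Beta measures Δt = γΔτ = 1.8531 × 25.1 = 46.51 days.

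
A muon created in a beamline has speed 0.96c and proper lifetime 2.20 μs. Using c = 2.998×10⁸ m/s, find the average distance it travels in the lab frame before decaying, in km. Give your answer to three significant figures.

2.26 km

Lorentz factor: γ = (1 − 0.9216)^(−1/2) = 3.5714.
Lab-frame lifetime: Δt = γτ = 3.5714 × 2.20 μs = 7.8571 μs.
Distance: d = vΔt = 0.96 × 2.998×10⁸ m/s × 7.8571×10^-6 s = 2260 m = 2.26 km.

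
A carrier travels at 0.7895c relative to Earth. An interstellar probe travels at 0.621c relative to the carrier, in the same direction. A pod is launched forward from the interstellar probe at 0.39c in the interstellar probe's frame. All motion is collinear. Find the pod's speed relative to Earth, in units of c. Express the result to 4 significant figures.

0.9761c

First combine the pod and interstellar probe (S''→S'): u₁ = (0.39 + 0.621)/(1 + 0.39×0.621) = 1.011/1.24219 = 0.81389.
Then combine with the carrier (S'→S): u = (0.81389 + 0.7895)/(1 + 0.81389×0.7895) = 1.60339/1.642566155 = 0.97615.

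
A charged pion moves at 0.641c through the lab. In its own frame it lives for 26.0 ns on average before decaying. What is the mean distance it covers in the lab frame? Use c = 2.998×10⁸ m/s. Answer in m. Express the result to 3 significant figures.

6.51 m

Lorentz factor: γ = (1 − 0.410881)^(−1/2) = 1.3029.
Lab-frame lifetime: Δt = γτ = 1.3029 × 26.0 ns = 33.875 ns.
Distance: d = vΔt = 0.641 × 2.998×10⁸ m/s × 3.3875×10^-8 s = 6.51 m.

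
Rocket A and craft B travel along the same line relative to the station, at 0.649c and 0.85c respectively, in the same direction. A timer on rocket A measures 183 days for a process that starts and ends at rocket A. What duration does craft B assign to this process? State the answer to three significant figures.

205 days

Transform rocket A's velocity into craft B's frame: (0.649 − 0.85)/(1 − 0.649·0.85) = −0.201/0.44835, so the relative speed is 0.44831c.
At |u| = 0.44831c, γ = (1 − 0.200982)^(−1/2) = 1.1187.
The clock on rocket A records proper time, so craft B measures Δt = γΔτ = 1.1187 × 183 = 205 days.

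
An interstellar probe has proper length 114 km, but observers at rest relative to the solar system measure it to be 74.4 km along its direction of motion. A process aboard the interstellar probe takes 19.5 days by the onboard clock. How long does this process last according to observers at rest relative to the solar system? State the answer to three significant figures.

29.9 days

Length contraction gives γ = L₀/L = 114/74.4 = 1.53226.
The same γ dilates the second interval: 1.53226 × 19.5 days = 29.9 days.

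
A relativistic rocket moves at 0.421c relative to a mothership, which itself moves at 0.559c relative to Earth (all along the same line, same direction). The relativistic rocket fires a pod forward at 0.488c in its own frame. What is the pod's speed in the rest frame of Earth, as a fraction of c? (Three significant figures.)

Apply u = (u'+v)/(1+u'v) twice. Pod in the mothership frame: (0.488+0.421)/(1+0.488·0.421) = 0.909/1.205448 = 0.75408c.
That velocity, transformed to the rest frame of Earth: (0.75408+0.559)/(1+0.75408·0.559) = 1.31308/1.42153072 = 0.92371c.

0.924c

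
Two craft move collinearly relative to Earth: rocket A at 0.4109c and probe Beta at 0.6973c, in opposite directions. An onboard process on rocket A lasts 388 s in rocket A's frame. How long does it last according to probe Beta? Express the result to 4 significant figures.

763.9 s

Speed of rocket A in probe Beta's frame: u = (v_A + v_B)/(1 + v_A v_B/c²) = (0.4109 + 0.6973)/(1 + 0.4109×0.6973) = 1.1082/1.28652057 = 0.86139; |u| = 0.86139c.
At |u| = 0.86139c, γ = (1 − 0.741993)^(−1/2) = 1.9687.
The clock on rocket A records proper time, so probe Beta measures Δt = γΔτ = 1.9687 × 388 = 763.9 s.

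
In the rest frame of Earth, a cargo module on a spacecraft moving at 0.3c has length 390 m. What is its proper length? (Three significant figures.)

409 m

γ = 1/√(1 − β²) = 1/√(1 − 0.09) = 1/√0.91 = 1/0.953939 = 1.0483.
Proper length: L₀ = γ·L = 1.0483 × 390 = 409 m.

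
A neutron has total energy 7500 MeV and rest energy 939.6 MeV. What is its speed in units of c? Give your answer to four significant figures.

Total energy E = γmc² gives γ = 7500/939.6 = 7.9821.
Hence β = √(1 − 1/γ²) = √(1 − 0.0156952) = √0.9843048 = 0.9921.

0.9921c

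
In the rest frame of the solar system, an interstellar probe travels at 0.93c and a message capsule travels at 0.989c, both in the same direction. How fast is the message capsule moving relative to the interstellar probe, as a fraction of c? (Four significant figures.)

0.7354c

Transform to the interstellar probe's frame: u' = (u − v)/(1 − uv/c²).
u' = (0.989 − 0.93)/(1 − 0.989×0.93) = 0.059/0.08023 = 0.73539.
Speed in the interstellar probe's frame: 0.7354c (in the same direction).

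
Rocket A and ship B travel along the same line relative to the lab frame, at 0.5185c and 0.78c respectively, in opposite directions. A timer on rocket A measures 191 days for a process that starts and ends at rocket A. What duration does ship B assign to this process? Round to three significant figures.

501 days

Speed of rocket A in ship B's frame: u = (v_A + v_B)/(1 + v_A v_B/c²) = (0.5185 + 0.78)/(1 + 0.5185×0.78) = 1.2985/1.40443 = 0.92457; |u| = 0.92457c.
At |u| = 0.92457c, γ = (1 − 0.85483)^(−1/2) = 2.6246.
Rocket A's interval is proper; time dilation gives Δt_B = γΔτ = 2.6246 × 191 days = 501 days.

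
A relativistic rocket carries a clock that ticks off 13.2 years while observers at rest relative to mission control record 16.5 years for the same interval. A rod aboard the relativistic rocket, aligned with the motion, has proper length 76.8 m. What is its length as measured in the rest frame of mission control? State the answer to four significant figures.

γ = Δt/Δτ = 16.5/13.2 = 1.25.
L = L₀/γ = 76.8/1.25 = 61.44 m.

61.44 m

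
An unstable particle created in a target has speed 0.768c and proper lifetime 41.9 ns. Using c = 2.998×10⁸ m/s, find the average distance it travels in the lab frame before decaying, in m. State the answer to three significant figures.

With β = 0.768, γ = 1/√(1 − 0.768²) = 1/√0.410176 = 1.5614.
Lab-frame lifetime: Δt = γτ = 1.5614 × 41.9 ns = 65.423 ns.
Distance: d = vΔt = 0.768 × 2.998×10⁸ m/s × 6.5423×10^-8 s = 15.1 m.

15.1 m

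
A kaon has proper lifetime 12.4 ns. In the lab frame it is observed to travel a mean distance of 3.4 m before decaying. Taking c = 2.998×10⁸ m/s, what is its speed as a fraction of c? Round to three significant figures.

0.675c

d = βγcτ ⇒ βγ = d/(cτ) = 3.400 m / (3.71752 m) = 0.91459.
β = (βγ)/√(1+(βγ)²) = 0.91459/√1.836475 = 0.675.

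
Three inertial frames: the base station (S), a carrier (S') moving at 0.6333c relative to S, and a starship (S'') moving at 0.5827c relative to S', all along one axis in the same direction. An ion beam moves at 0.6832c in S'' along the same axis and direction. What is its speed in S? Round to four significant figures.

0.9780c

Apply u = (u'+v)/(1+u'v) twice. Ion beam in the carrier frame: (0.6832+0.5827)/(1+0.6832·0.5827) = 1.2659/1.39810064 = 0.90544c.
That velocity, transformed to the rest frame of the base station: (0.90544+0.6333)/(1+0.90544·0.6333) = 1.53874/1.573415152 = 0.97796c.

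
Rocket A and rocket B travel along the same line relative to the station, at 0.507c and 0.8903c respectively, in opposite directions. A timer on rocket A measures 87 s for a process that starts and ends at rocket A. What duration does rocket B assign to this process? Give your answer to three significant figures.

322 s

Speed of rocket A in rocket B's frame: u = (v_A + v_B)/(1 + v_A v_B/c²) = (0.507 + 0.8903)/(1 + 0.507×0.8903) = 1.3973/1.4513821 = 0.96274; |u| = 0.96274c.
At |u| = 0.96274c, γ = (1 − 0.926868)^(−1/2) = 3.6978.
Rocket A's interval is proper; time dilation gives Δt_B = γΔτ = 3.6978 × 87 s = 322 s.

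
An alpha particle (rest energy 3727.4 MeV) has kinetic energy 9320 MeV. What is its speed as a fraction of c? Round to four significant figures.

K = (γ−1)mc², so γ = 1 + 9320/3727.4 = 3.5004.
Then v/c = √(1 − γ⁻²) = √(1 − 0.081614) = √0.918386 = 0.9583.

0.9583c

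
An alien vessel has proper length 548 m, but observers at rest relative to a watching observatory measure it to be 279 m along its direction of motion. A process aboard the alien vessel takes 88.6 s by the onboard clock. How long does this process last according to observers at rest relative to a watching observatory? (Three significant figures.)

174 s

Length contraction gives γ = L₀/L = 548/279 = 1.96416.
Δt = γΔτ = 1.96416 × 88.6 = 174 s.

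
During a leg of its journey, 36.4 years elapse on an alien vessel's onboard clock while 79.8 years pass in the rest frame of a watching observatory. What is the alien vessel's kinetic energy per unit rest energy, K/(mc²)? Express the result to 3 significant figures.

The time-dilation ratio gives γ = 79.8/36.4 = 2.19231.
Since K = (γ−1)mc², K/(mc²) = 2.19231 − 1 = 1.19.

1.19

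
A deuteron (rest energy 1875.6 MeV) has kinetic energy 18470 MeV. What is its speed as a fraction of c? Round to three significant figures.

0.996c

γ = 1 + K/(mc²) = 1 + 18470/1875.6 = 10.848.
β = √(1 − 1/γ²) = √(1 − 0.00849769) = √0.99150231 = 0.996.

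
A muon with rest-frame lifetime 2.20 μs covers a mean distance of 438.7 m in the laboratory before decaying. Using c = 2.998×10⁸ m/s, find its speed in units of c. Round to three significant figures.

Let x = d/(cτ) = 438.7 m / (2.998×10⁸ m/s × 2.200×10^-6 s) = 0.66514. Since d = βγcτ, x = βγ = β/√(1−β²).
Solving: β² = x²/(1+x²) = 0.442411/1.442411 = 0.306716, so β = 0.554.

0.554c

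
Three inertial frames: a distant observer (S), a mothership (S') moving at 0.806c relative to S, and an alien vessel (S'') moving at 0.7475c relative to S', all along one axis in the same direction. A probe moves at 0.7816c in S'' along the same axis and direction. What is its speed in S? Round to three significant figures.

0.996c

Apply u = (u'+v)/(1+u'v) twice. Probe in the mothership frame: (0.7816+0.7475)/(1+0.7816·0.7475) = 1.5291/1.584246 = 0.96519c.
That velocity, transformed to the rest frame of a distant observer: (0.96519+0.806)/(1+0.96519·0.806) = 1.77119/1.77794314 = 0.9962c.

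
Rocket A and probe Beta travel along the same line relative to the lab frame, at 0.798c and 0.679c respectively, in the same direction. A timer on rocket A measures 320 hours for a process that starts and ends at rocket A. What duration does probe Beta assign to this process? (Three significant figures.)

331 hours

Speed of rocket A in probe Beta's frame: u = (v_A − v_B)/(1 − v_A v_B/c²) = (0.798 − 0.679)/(1 − 0.798×0.679) = 0.119/0.458158 = 0.25974; |u| = 0.25974c.
At |u| = 0.25974c, γ = (1 − 0.0674649)^(−1/2) = 1.0355.
Rocket A's interval is proper; time dilation gives Δt_B = γΔτ = 1.0355 × 320 hours = 331 hours.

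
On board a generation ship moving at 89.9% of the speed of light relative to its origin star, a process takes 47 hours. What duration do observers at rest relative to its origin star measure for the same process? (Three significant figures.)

107 hours

γ = 1/√(1 − β²) = 1/√(1 − 0.808201) = 1/√0.191799 = 1/0.437949 = 2.2834.
The onboard clock measures proper time, so the interval in the rest frame of its origin star is dilated: Δt = γ·Δτ = 2.2834 × 47 hours = 107 hours.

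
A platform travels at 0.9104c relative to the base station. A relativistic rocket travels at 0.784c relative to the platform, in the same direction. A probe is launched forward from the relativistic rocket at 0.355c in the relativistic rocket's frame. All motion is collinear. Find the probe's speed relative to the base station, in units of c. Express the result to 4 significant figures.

0.9946c

Apply u = (u'+v)/(1+u'v) twice. Probe in the platform frame: (0.355+0.784)/(1+0.355·0.784) = 1.139/1.27832 = 0.89101c.
That velocity, transformed to the rest frame of the base station: (0.89101+0.9104)/(1+0.89101·0.9104) = 1.80141/1.811175504 = 0.99461c.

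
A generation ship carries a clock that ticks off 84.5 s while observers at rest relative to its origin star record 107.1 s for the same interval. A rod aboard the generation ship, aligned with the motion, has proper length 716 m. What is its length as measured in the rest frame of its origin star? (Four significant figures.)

The time-dilation ratio gives γ = 107.1/84.5 = 1.26746.
The rod contracts by the same γ: 716 m / 1.26746 = 564.9 m.

564.9 m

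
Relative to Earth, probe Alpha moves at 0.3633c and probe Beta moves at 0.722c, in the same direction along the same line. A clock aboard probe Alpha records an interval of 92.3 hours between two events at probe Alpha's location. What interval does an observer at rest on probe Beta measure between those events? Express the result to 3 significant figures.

Speed of probe Alpha in probe Beta's frame: u = (v_A − v_B)/(1 − v_A v_B/c²) = (0.3633 − 0.722)/(1 − 0.3633×0.722) = −0.3587/0.7376974 = −0.48624; |u| = 0.48624c.
At |u| = 0.48624c, γ = (1 − 0.236429)^(−1/2) = 1.1444.
The clock on probe Alpha records proper time, so probe Beta measures Δt = γΔτ = 1.1444 × 92.3 = 106 hours.

106 hours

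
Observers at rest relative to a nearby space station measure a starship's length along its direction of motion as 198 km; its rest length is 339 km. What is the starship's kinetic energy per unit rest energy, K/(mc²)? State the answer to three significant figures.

0.712

Length contraction gives γ = L₀/L = 339/198 = 1.71212.
Since K = (γ−1)mc², K/(mc²) = 1.71212 − 1 = 0.712.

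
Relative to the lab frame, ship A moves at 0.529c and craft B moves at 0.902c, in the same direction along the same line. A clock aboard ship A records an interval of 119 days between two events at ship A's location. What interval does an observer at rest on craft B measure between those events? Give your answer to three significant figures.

The velocity of ship A relative to craft B is (0.529 − 0.902)c / (1 − 0.529×0.902) = −0.71341c; relative speed 0.71341c.
At |u| = 0.71341c, γ = (1 − 0.508954)^(−1/2) = 1.427.
Ship A's interval is proper; time dilation gives Δt_B = γΔτ = 1.427 × 119 days = 170 days.

170 days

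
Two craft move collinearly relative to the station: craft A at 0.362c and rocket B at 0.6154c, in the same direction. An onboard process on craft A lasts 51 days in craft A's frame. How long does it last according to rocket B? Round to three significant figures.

Transform craft A's velocity into rocket B's frame: (0.362 − 0.6154)/(1 − 0.362·0.6154) = −0.2534/0.7772252, so the relative speed is 0.32603c.
γ for this relative speed: γ = 1/√(1 − 0.106296) = 1.0578.
The clock on craft A records proper time, so rocket B measures Δt = γΔτ = 1.0578 × 51 = 53.9 days.

53.9 days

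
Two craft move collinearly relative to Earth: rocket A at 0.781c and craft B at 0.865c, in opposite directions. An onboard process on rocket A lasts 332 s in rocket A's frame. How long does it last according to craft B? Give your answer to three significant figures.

1780 s

Speed of rocket A in craft B's frame: u = (v_A + v_B)/(1 + v_A v_B/c²) = (0.781 + 0.865)/(1 + 0.781×0.865) = 1.646/1.675565 = 0.98236; |u| = 0.98236c.
At |u| = 0.98236c, γ = (1 − 0.965031)^(−1/2) = 5.3476.
Rocket A's interval is proper; time dilation gives Δt_B = γΔτ = 5.3476 × 332 s = 1780 s.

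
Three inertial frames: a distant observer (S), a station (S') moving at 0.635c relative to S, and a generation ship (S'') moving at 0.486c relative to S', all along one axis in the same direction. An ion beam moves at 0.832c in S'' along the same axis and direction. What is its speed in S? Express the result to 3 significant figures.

Compose velocities in two stages. Stage 1 (into S'): u₁ = (0.832+0.486)/(1+0.832×0.486) = 0.93851.
Stage 2 (into S): u = (0.93851+0.635)/(1+0.93851×0.635) = 0.98594, so the speed is 0.986c.

0.986c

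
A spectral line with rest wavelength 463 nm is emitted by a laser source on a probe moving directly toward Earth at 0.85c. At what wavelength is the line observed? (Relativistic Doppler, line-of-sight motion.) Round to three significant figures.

Relativistic Doppler for wavelength: λ_obs = λ_src · √((1−β)/(1+β)).
With β = 0.85: factor = √(0.15/1.85) = 0.28475.
λ_obs = 463 × 0.28475 = 132 nm.

132 nm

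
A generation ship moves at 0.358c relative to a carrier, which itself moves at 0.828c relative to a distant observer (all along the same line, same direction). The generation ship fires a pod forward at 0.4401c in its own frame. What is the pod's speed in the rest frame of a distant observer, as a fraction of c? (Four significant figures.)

0.9660c

Compose velocities in two stages. Stage 1 (into S'): u₁ = (0.4401+0.358)/(1+0.4401×0.358) = 0.68947.
Stage 2 (into S): u = (0.68947+0.828)/(1+0.68947×0.828) = 0.966, so the speed is 0.9660c.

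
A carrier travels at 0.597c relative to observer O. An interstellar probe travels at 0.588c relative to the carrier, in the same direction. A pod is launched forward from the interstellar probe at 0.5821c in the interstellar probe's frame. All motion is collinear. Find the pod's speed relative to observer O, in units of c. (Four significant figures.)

First combine the pod and interstellar probe (S''→S'): u₁ = (0.5821 + 0.588)/(1 + 0.5821×0.588) = 1.1701/1.3422748 = 0.87173.
Then combine with the carrier (S'→S): u = (0.87173 + 0.597)/(1 + 0.87173×0.597) = 1.46873/1.52042281 = 0.966.

0.9660c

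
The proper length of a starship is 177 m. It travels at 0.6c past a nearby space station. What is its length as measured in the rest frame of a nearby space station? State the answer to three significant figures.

142 m

With β = 0.6, γ = 1/√(1 − 0.6²) = 1/√0.64 = 1.25.
Along the direction of motion the measured length is L₀/γ = 177/1.25 = 142 m.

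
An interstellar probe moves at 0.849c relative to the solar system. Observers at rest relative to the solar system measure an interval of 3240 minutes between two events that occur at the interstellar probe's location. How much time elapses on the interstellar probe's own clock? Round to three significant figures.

1710 minutes

γ = 1/√(1 − β²) = 1/√(1 − 0.720801) = 1/√0.279199 = 1/0.528393 = 1.8925.
The moving clock records proper time: Δτ = Δt/γ = 3240/1.8925 = 1710 minutes.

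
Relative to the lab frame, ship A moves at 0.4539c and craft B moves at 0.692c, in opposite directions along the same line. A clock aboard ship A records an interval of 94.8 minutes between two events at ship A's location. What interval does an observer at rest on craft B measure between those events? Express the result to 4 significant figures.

193.7 minutes

Speed of ship A in craft B's frame: u = (v_A + v_B)/(1 + v_A v_B/c²) = (0.4539 + 0.692)/(1 + 0.4539×0.692) = 1.1459/1.3140988 = 0.872; |u| = 0.872c.
At |u| = 0.872c, γ = (1 − 0.760384)^(−1/2) = 2.0429.
Ship A's interval is proper; time dilation gives Δt_B = γΔτ = 2.0429 × 94.8 minutes = 193.7 minutes.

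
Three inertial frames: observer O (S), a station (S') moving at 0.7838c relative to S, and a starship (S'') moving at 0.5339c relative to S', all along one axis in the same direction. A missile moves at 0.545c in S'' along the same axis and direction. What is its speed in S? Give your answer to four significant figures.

First combine the missile and starship (S''→S'): u₁ = (0.545 + 0.5339)/(1 + 0.545×0.5339) = 1.0789/1.2909755 = 0.83572.
Then combine with the station (S'→S): u = (0.83572 + 0.7838)/(1 + 0.83572×0.7838) = 1.61952/1.655037336 = 0.97854.

0.9785c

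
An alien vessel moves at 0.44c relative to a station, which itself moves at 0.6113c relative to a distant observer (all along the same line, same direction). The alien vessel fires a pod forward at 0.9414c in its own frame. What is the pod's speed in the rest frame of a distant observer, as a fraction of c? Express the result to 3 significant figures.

Compose velocities in two stages. Stage 1 (into S'): u₁ = (0.9414+0.44)/(1+0.9414×0.44) = 0.9768.
Stage 2 (into S): u = (0.9768+0.6113)/(1+0.9768×0.6113) = 0.99435, so the speed is 0.994c.

0.994c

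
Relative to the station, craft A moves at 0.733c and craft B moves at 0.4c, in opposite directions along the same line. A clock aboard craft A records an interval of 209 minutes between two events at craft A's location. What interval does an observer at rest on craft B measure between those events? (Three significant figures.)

Speed of craft A in craft B's frame: u = (v_A + v_B)/(1 + v_A v_B/c²) = (0.733 + 0.4)/(1 + 0.733×0.4) = 1.133/1.2932 = 0.87612; |u| = 0.87612c.
At |u| = 0.87612c, γ = (1 − 0.767586)^(−1/2) = 2.0743.
The clock on craft A records proper time, so craft B measures Δt = γΔτ = 2.0743 × 209 = 434 minutes.

434 minutes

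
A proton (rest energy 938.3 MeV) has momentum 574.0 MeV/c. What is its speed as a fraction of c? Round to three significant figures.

0.522c

pc/(mc²) = 574.0/938.3 = 0.61174 = βγ = β/√(1−β²).
So β² = x²/(1 + x²) with x = 0.61174: x² = 0.374226, β² = 0.374226/1.374226 = 0.272318, β = 0.522.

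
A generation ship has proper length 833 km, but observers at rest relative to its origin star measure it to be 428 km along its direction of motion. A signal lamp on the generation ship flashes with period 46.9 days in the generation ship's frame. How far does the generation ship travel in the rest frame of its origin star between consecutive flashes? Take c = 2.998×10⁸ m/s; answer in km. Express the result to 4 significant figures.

Length contraction gives γ = L₀/L = 833/428 = 1.94626.
β = √(1 − 1/γ²) = 0.85791. Lab-frame period = γτ = 1.94626×46.9 days = 91.28 days. Distance = βc × γτ = 0.85791 × 2.998×10⁸ m/s × 7886592 s = 2.0284×10^15 m = 2.028×10^12 km.

2.028×10^12 km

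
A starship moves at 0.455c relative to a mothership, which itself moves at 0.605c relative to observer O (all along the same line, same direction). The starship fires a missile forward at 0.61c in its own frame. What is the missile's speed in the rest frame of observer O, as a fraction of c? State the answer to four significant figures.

Compose velocities in two stages. Stage 1 (into S'): u₁ = (0.61+0.455)/(1+0.61×0.455) = 0.83363.
Stage 2 (into S): u = (0.83363+0.605)/(1+0.83363×0.605) = 0.95632, so the speed is 0.9563c.

0.9563c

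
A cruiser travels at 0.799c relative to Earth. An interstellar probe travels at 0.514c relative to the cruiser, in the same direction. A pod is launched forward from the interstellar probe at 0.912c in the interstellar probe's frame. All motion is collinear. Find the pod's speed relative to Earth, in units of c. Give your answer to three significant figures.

0.997c

First combine the pod and interstellar probe (S''→S'): u₁ = (0.912 + 0.514)/(1 + 0.912×0.514) = 1.426/1.468768 = 0.97088.
Then combine with the cruiser (S'→S): u = (0.97088 + 0.799)/(1 + 0.97088×0.799) = 1.76988/1.77573312 = 0.9967.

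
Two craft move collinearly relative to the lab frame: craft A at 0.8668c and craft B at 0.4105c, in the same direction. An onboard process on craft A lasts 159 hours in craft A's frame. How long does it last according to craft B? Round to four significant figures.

225.3 hours

Transform craft A's velocity into craft B's frame: (0.8668 − 0.4105)/(1 − 0.8668·0.4105) = 0.4563/0.6441786, so the relative speed is 0.70834c.
γ for this relative speed: γ = 1/√(1 − 0.501746) = 1.4167.
Craft A's interval is proper; time dilation gives Δt_B = γΔτ = 1.4167 × 159 hours = 225.3 hours.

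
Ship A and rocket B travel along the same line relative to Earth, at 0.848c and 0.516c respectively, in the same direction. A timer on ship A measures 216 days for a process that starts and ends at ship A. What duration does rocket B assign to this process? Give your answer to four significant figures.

267.6 days

Transform ship A's velocity into rocket B's frame: (0.848 − 0.516)/(1 − 0.848·0.516) = 0.332/0.562432, so the relative speed is 0.59029c.
γ for this relative speed: γ = 1/√(1 − 0.348442) = 1.2389.
Ship A's interval is proper; time dilation gives Δt_B = γΔτ = 1.2389 × 216 days = 267.6 days.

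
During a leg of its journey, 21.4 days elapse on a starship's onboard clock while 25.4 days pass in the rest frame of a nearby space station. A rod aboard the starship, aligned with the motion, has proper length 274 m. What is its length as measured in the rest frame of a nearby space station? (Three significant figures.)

The time-dilation ratio gives γ = 25.4/21.4 = 1.18692.
The rod contracts by the same γ: 274 m / 1.18692 = 231 m.

231 m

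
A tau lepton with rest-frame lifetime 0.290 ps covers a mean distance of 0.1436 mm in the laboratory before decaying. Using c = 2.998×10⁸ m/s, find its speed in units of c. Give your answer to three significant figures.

0.855c

d = βγcτ ⇒ βγ = d/(cτ) = 1.436×10^-4 m / (8.6942×10^-5 m) = 1.6517.
β = (βγ)/√(1+(βγ)²) = 1.6517/√3.72811 = 0.855.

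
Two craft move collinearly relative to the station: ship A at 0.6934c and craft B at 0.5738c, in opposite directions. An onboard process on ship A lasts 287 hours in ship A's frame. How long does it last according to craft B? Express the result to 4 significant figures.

Speed of ship A in craft B's frame: u = (v_A + v_B)/(1 + v_A v_B/c²) = (0.6934 + 0.5738)/(1 + 0.6934×0.5738) = 1.2672/1.39787292 = 0.90652; |u| = 0.90652c.
γ for this relative speed: γ = 1/√(1 − 0.821779) = 2.3688.
The clock on ship A records proper time, so craft B measures Δt = γΔτ = 2.3688 × 287 = 679.8 hours.

679.8 hours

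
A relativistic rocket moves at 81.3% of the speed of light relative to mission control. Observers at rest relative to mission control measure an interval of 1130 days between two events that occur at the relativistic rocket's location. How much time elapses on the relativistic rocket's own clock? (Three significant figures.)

β² = 0.660969, so γ = 1/√0.339031 = 1.7174.
The relativistic rocket's clock runs slow as seen from mission control, so Δτ = Δt/γ = 1130/1.7174 = 658 days.

658 days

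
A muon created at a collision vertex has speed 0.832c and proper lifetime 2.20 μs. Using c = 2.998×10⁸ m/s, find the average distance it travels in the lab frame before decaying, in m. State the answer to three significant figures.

β² = 0.692224, so γ = 1/√0.307776 = 1.8025.
Lab-frame lifetime: Δt = γτ = 1.8025 × 2.20 μs = 3.9655 μs.
Distance: d = vΔt = 0.832 × 2.998×10⁸ m/s × 3.9655×10^-6 s = 989 m.

989 m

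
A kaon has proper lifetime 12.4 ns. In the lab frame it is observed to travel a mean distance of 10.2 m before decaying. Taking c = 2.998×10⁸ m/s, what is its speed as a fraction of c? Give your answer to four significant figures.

0.9395c

Lab distance = (lab lifetime)·v = γτ·βc, so βγ = d/(cτ) = 10.20/(2.998×10⁸ × 1.240×10^-8) = 2.7438.
With βγ = 2.7438: γ² = 1 + (βγ)² = 8.52844, and β = (βγ)/γ = 2.7438/2.92035 = 0.9395.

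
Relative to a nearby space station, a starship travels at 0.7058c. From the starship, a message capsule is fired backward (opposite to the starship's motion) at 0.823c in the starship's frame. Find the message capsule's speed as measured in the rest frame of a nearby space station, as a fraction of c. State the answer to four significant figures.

0.2796c

In units of c, u = (u' + v)/(1 + u'v) with u' = −0.823 and v = 0.7058.
Numerator: −0.823 + 0.7058 = −0.1172. Denominator: 1 + (−0.823)(0.7058) = 0.4191266.
u = −0.1172/0.4191266 = −0.27963, so the speed is 0.2796c.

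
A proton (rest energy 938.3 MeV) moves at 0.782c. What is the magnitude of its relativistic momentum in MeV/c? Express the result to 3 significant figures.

With β = 0.782, γ = 1/√(1 − 0.782²) = 1/√0.388476 = 1.6044.
Momentum: p = γβ·mc = 1.6044 × 0.782 × 938.3 MeV/c = 1180 MeV/c.

1180 MeV/c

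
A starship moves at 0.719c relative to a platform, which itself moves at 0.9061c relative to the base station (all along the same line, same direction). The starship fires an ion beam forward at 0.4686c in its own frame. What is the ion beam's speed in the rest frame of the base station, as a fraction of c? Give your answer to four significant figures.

Compose velocities in two stages. Stage 1 (into S'): u₁ = (0.4686+0.719)/(1+0.4686×0.719) = 0.88831.
Stage 2 (into S): u = (0.88831+0.9061)/(1+0.88831×0.9061) = 0.99419, so the speed is 0.9942c.

0.9942c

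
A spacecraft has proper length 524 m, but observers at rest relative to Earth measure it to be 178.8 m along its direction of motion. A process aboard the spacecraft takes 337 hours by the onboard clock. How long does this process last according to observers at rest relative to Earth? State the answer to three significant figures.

γ = L₀/L = 524/178.8 = 2.93065.
The same γ dilates the second interval: 2.93065 × 337 hours = 988 hours.

988 hours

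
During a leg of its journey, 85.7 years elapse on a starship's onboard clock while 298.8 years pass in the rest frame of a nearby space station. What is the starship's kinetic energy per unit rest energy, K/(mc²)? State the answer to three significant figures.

2.49

γ = Δt/Δτ = 298.8/85.7 = 3.48658.
K/(mc²) = γ − 1 = 3.48658 − 1 = 2.49.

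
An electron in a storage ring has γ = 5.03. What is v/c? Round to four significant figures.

β = √(1 − 1/γ²) = √(1 − 1/25.3009) = √0.960476 = 0.9800.

0.9800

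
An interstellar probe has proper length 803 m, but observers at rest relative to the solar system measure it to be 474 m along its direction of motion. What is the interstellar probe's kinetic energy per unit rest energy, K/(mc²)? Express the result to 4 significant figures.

0.6941

Length contraction gives γ = L₀/L = 803/474 = 1.69409.
Since K = (γ−1)mc², K/(mc²) = 1.69409 − 1 = 0.6941.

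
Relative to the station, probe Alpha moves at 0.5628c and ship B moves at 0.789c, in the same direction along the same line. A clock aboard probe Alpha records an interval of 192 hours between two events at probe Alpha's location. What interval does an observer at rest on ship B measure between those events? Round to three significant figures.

The velocity of probe Alpha relative to ship B is (0.5628 − 0.789)c / (1 − 0.5628×0.789) = −0.40687c; relative speed 0.40687c.
At |u| = 0.40687c, γ = (1 − 0.165543)^(−1/2) = 1.0947.
The clock on probe Alpha records proper time, so ship B measures Δt = γΔτ = 1.0947 × 192 = 210 hours.

210 hours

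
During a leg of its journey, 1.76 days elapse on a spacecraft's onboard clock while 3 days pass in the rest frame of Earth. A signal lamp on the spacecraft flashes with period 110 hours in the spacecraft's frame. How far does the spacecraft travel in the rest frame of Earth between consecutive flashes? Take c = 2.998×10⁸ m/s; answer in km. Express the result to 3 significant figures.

1.64×10^11 km

The time-dilation ratio gives γ = 3/1.76 = 1.70455.
β = √(1 − 1/γ²) = 0.80983. Lab-frame period = γτ = 1.70455×110 hours = 187.5 hours. Distance = βc × γτ = 0.80983 × 2.998×10⁸ m/s × 675000 s = 1.6388×10^14 m = 1.64×10^11 km.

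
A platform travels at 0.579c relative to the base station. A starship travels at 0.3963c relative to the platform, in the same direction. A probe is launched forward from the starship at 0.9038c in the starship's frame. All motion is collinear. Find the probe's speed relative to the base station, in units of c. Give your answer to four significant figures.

0.9884c

Compose velocities in two stages. Stage 1 (into S'): u₁ = (0.9038+0.3963)/(1+0.9038×0.3963) = 0.95724.
Stage 2 (into S): u = (0.95724+0.579)/(1+0.95724×0.579) = 0.98842, so the speed is 0.9884c.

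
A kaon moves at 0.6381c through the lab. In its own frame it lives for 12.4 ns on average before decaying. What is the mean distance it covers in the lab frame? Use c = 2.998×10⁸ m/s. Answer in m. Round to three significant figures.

3.08 m

With β = 0.6381, γ = 1/√(1 − 0.6381²) = 1/√0.59282839 = 1.2988.
Lab-frame lifetime: Δt = γτ = 1.2988 × 12.4 ns = 16.105 ns.
Distance: d = vΔt = 0.6381 × 2.998×10⁸ m/s × 1.6105×10^-8 s = 3.08 m.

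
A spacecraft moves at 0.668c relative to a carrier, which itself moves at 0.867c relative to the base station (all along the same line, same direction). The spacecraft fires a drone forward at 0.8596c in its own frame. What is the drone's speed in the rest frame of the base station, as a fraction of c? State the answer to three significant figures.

0.998c

Compose velocities in two stages. Stage 1 (into S'): u₁ = (0.8596+0.668)/(1+0.8596×0.668) = 0.97039.
Stage 2 (into S): u = (0.97039+0.867)/(1+0.97039×0.867) = 0.99786, so the speed is 0.998c.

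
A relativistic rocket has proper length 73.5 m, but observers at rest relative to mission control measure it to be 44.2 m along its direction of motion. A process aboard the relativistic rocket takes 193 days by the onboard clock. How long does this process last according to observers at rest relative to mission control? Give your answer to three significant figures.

γ = L₀/L = 73.5/44.2 = 1.6629.
Δt = γΔτ = 1.6629 × 193 = 321 days.

321 days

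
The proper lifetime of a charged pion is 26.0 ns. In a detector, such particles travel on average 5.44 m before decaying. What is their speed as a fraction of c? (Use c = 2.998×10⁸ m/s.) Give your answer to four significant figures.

d = βγcτ ⇒ βγ = d/(cτ) = 5.440 m / (7.7948 m) = 0.6979.
β = (βγ)/√(1+(βγ)²) = 0.6979/√1.487064 = 0.5723.

0.5723c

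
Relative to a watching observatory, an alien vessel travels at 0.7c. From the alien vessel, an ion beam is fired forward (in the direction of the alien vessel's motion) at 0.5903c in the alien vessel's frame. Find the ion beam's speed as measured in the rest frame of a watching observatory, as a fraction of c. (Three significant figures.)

0.913c

Relativistic velocity addition: u = (u' + v)/(1 + u'v/c²), with u' = 0.5903c and v = 0.7c.
Numerator: 0.5903 + 0.7 = 1.2903. Denominator: 1 + (0.5903)(0.7) = 1.41321.
u = 1.2903/1.41321 = 0.91303, so the speed is 0.913c.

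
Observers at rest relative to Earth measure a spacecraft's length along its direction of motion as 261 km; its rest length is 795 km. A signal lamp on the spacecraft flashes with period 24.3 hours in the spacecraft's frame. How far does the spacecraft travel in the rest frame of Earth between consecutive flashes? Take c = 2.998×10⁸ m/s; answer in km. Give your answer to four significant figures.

7.546×10^10 km

From L = L₀/γ: γ = 795/261 = 3.04598.
β = √(1 − 1/γ²) = 0.94457. Lab-frame period = γτ = 3.04598×24.3 hours = 74.017 hours. Distance = βc × γτ = 0.94457 × 2.998×10⁸ m/s × 266461.2 s = 7.5457×10^13 m = 7.546×10^10 km.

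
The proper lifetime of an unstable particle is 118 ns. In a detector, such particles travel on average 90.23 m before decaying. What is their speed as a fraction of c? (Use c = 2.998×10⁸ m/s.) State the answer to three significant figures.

d = βγcτ ⇒ βγ = d/(cτ) = 90.23 m / (35.3764 m) = 2.5506.
β = (βγ)/√(1+(βγ)²) = 2.5506/√7.50556 = 0.931.

0.931c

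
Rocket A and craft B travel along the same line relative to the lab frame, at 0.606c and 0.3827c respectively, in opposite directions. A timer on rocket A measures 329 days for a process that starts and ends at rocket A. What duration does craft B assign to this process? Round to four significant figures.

551.5 days

The velocity of rocket A relative to craft B is (0.606 + 0.3827)c / (1 + 0.606×0.3827) = 0.80257c; relative speed 0.80257c.
γ for this relative speed: γ = 1/√(1 − 0.644119) = 1.6763.
The clock on rocket A records proper time, so craft B measures Δt = γΔτ = 1.6763 × 329 = 551.5 days.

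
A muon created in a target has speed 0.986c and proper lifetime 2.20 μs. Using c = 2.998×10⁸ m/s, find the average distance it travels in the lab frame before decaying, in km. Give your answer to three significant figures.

3.90 km

γ = 1/√(1 − β²) = 1/√(1 − 0.972196) = 1/√0.027804 = 1/0.166745 = 5.9972.
Lab-frame lifetime: Δt = γτ = 5.9972 × 2.20 μs = 13.194 μs.
Distance: d = vΔt = 0.986 × 2.998×10⁸ m/s × 1.3194×10^-5 s = 3900 m = 3.90 km.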